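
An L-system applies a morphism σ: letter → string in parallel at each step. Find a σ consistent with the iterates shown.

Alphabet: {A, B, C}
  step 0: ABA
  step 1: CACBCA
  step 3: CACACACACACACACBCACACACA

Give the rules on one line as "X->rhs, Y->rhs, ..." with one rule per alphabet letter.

A->CA, B->CB, C->CA

  step 0 ⇒ step 1: ABA ⇒ CA·CB·CA
    A ↦ CA
    B ↦ CB
    C ↦ CA  (constrained at step 1)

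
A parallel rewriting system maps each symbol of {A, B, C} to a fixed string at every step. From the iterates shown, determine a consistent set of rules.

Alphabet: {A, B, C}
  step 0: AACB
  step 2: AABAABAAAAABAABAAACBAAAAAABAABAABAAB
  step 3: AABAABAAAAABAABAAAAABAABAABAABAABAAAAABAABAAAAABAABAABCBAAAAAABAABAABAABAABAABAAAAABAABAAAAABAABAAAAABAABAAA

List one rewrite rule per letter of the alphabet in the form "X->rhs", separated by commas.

  step 2 ⇒ step 3: AABAABAAAAABAABAAACBAAAAAABAABAABAAB ⇒ AAB·AAB·AAA·AAB·AAB·AAA·AAB·AAB·AAB·AAB·AAB·AAA·AAB·AAB·AAA·AAB·AAB·AAB·CBA·AAA·AAB·AAB·AAB·AAB·AAB·AAB·AAA·AAB·AAB·AAA·AAB·AAB·AAA·AAB·AAB·AAA
    A ↦ AAB
    B ↦ AAA
    C ↦ CBA

A->AAB, B->AAA, C->CBA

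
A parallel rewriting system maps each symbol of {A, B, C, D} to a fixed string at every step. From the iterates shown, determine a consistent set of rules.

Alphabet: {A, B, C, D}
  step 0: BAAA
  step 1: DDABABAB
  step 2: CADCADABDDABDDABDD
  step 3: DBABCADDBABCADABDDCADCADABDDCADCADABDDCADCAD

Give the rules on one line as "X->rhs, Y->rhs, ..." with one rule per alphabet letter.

  step 2 ⇒ step 3: CADCADABDDABDDABDD ⇒ DB·AB·CAD·DB·AB·CAD·AB·DD·CAD·CAD·AB·DD·CAD·CAD·AB·DD·CAD·CAD
    A ↦ AB
    B ↦ DD
    C ↦ DB
    D ↦ CAD

A->AB, B->DD, C->DB, D->CAD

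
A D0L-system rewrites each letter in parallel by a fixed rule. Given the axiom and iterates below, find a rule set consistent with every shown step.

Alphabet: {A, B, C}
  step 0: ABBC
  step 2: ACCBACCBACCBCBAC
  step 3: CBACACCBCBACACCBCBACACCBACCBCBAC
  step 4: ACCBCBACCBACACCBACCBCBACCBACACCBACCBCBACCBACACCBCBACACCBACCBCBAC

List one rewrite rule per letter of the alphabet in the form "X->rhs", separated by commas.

  step 3 ⇒ step 4: CBACACCBCBACACCBCBACACCBACCBCBAC ⇒ AC·CB·CB·AC·CB·AC·AC·CB·AC·CB·CB·AC·CB·AC·AC·CB·AC·CB·CB·AC·CB·AC·AC·CB·CB·AC·AC·CB·AC·CB·CB·AC
    A ↦ CB
    B ↦ CB
    C ↦ AC

A->CB, B->CB, C->AC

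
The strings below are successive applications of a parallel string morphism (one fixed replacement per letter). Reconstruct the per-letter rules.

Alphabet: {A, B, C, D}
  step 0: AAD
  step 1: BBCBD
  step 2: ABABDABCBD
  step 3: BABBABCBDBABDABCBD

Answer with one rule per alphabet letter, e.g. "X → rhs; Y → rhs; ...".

  step 2 ⇒ step 3: ABABDABCBD ⇒ B·AB·B·AB·CBD·B·AB·D·AB·CBD
    A ↦ B
    B ↦ AB
    C ↦ D
    D ↦ CBD

A->B, B->AB, C->D, D->CBD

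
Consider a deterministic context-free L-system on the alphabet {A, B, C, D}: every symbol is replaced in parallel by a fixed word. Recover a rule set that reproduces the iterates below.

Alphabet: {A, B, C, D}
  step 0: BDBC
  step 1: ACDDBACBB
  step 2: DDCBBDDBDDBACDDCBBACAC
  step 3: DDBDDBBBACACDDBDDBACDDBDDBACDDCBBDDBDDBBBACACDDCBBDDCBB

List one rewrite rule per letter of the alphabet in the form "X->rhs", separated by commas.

  step 2 ⇒ step 3: DDCBBDDBDDBACDDCBBACAC ⇒ DDB·DDB·BB·AC·AC·DDB·DDB·AC·DDB·DDB·AC·DDC·BB·DDB·DDB·BB·AC·AC·DDC·BB·DDC·BB
    A ↦ DDC
    B ↦ AC
    C ↦ BB
    D ↦ DDB

A->DDC, B->AC, C->BB, D->DDB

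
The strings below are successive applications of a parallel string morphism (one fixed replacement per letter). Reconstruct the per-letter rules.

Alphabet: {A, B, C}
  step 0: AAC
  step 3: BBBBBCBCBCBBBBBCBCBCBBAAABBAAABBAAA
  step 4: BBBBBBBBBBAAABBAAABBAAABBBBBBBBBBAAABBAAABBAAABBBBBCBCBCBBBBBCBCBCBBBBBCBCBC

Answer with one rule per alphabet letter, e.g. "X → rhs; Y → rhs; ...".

A->BC, B->BB, C->AAA

  step 3 ⇒ step 4: BBBBBCBCBCBBBBBCBCBCBBAAABBAAABBAAA ⇒ BB·BB·BB·BB·BB·AAA·BB·AAA·BB·AAA·BB·BB·BB·BB·BB·AAA·BB·AAA·BB·AAA·BB·BB·BC·BC·BC·BB·BB·BC·BC·BC·BB·BB·BC·BC·BC
    A ↦ BC
    B ↦ BB
    C ↦ AAA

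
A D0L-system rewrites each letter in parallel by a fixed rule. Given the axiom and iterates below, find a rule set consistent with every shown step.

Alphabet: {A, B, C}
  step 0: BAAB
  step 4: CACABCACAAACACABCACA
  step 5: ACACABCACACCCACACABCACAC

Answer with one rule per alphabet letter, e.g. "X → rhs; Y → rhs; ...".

A->C, B->ABC, C->A

  step 4 ⇒ step 5: CACABCACAAACACABCACA ⇒ A·C·A·C·ABC·A·C·A·C·C·C·A·C·A·C·ABC·A·C·A·C
    A ↦ C
    B ↦ ABC
    C ↦ A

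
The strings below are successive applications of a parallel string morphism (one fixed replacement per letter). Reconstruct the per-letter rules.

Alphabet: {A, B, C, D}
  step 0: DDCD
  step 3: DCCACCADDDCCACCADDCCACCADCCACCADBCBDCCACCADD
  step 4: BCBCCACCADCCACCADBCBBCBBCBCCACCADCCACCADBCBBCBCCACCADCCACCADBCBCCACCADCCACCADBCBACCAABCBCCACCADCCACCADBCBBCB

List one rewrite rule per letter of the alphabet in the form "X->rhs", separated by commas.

A->D, B->A, C->CCA, D->BCB

  step 3 ⇒ step 4: DCCACCADDDCCACCADDCCACCADCCACCADBCBDCCACCADD ⇒ BCB·CCA·CCA·D·CCA·CCA·D·BCB·BCB·BCB·CCA·CCA·D·CCA·CCA·D·BCB·BCB·CCA·CCA·D·CCA·CCA·D·BCB·CCA·CCA·D·CCA·CCA·D·BCB·A·CCA·A·BCB·CCA·CCA·D·CCA·CCA·D·BCB·BCB
    A ↦ D
    B ↦ A
    C ↦ CCA
    D ↦ BCB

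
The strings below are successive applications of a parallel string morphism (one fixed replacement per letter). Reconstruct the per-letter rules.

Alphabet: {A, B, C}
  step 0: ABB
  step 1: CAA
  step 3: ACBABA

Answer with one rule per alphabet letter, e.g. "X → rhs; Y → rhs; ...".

A->C, B->A, C->BA

  step 0 ⇒ step 1: ABB ⇒ C·A·A
    A ↦ C
    B ↦ A
    C ↦ BA  (constrained at step 1)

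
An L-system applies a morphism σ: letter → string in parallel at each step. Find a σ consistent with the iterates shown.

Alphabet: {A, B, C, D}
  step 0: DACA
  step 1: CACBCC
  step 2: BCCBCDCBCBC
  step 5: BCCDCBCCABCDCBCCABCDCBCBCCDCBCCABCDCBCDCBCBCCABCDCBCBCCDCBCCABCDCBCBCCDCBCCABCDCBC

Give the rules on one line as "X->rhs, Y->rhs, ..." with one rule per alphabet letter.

A->C, B->DC, C->BC, D->CA

  step 1 ⇒ step 2: CACBCC ⇒ BC·C·BC·DC·BC·BC
    A ↦ C
    B ↦ DC
    C ↦ BC
  step 0 ⇒ step 1: DACA ⇒ CA·C·BC·C
    D ↦ CA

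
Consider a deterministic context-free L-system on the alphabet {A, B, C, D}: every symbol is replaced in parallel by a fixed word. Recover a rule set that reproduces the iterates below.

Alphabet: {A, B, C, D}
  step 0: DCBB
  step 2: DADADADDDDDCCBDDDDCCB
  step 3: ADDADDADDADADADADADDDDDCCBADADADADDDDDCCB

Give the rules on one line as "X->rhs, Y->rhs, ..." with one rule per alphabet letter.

A->D, B->CCB, C->DD, D->AD

  step 2 ⇒ step 3: DADADADDDDDCCBDDDDCCB ⇒ AD·D·AD·D·AD·D·AD·AD·AD·AD·AD·DD·DD·CCB·AD·AD·AD·AD·DD·DD·CCB
    A ↦ D
    B ↦ CCB
    C ↦ DD
    D ↦ AD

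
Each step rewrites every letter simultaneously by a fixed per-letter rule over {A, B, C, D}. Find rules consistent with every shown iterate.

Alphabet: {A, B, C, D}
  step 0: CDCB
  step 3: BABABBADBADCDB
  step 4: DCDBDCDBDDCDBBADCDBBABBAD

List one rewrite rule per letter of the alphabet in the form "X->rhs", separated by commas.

  step 3 ⇒ step 4: BABABBADBADCDB ⇒ D·CDB·D·CDB·D·D·CDB·BA·D·CDB·BA·B·BA·D
    A ↦ CDB
    B ↦ D
    C ↦ B
    D ↦ BA

A->CDB, B->D, C->B, D->BA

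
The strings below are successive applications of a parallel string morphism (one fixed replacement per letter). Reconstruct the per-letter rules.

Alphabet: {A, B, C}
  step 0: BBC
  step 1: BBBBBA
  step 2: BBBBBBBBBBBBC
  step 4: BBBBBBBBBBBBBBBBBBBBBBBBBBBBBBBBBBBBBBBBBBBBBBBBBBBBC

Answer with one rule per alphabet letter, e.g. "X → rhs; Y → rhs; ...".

A->BBC, B->BB, C->BA

  step 1 ⇒ step 2: BBBBBA ⇒ BB·BB·BB·BB·BB·BBC
    A ↦ BBC
    B ↦ BB
  step 0 ⇒ step 1: BBC ⇒ BB·BB·BA
    C ↦ BA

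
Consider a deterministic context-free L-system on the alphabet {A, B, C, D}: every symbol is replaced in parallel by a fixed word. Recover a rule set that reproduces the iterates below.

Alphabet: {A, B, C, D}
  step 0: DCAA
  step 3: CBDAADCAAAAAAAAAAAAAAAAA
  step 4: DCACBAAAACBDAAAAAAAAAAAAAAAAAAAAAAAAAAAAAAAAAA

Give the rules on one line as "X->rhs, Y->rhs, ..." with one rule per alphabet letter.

A->AA, B->CA, C->D, D->CB

  step 3 ⇒ step 4: CBDAADCAAAAAAAAAAAAAAAAA ⇒ D·CA·CB·AA·AA·CB·D·AA·AA·AA·AA·AA·AA·AA·AA·AA·AA·AA·AA·AA·AA·AA·AA·AA
    A ↦ AA
    B ↦ CA
    C ↦ D
    D ↦ CB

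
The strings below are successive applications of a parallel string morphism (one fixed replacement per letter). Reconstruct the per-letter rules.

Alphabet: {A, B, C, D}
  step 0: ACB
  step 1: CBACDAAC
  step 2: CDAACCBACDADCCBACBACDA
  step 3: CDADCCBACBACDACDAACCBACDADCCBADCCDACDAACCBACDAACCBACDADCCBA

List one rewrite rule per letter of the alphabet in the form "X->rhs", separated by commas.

A->CBA, B->AC, C->CDA, D->DC

  step 2 ⇒ step 3: CDAACCBACDADCCBACBACDA ⇒ CDA·DC·CBA·CBA·CDA·CDA·AC·CBA·CDA·DC·CBA·DC·CDA·CDA·AC·CBA·CDA·AC·CBA·CDA·DC·CBA
    A ↦ CBA
    B ↦ AC
    C ↦ CDA
    D ↦ DC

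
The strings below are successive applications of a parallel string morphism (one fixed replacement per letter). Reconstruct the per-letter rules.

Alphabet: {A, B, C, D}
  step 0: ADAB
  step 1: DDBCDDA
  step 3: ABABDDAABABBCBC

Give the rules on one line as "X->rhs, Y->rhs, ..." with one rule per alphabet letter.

A->DD, B->A, C->B, D->BC

  step 0 ⇒ step 1: ADAB ⇒ DD·BC·DD·A
    A ↦ DD
    B ↦ A
    D ↦ BC
    C ↦ B  (constrained at step 1)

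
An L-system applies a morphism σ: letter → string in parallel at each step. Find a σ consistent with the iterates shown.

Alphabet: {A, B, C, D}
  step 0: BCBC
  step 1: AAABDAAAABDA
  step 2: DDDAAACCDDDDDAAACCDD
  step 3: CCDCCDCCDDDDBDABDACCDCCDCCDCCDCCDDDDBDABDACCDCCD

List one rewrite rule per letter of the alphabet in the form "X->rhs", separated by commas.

A->D, B->AAA, C->BDA, D->CCD

  step 2 ⇒ step 3: DDDAAACCDDDDDAAACCDD ⇒ CCD·CCD·CCD·D·D·D·BDA·BDA·CCD·CCD·CCD·CCD·CCD·D·D·D·BDA·BDA·CCD·CCD
    A ↦ D
    C ↦ BDA
    D ↦ CCD
  step 0 ⇒ step 1: BCBC ⇒ AAA·BDA·AAA·BDA
    B ↦ AAA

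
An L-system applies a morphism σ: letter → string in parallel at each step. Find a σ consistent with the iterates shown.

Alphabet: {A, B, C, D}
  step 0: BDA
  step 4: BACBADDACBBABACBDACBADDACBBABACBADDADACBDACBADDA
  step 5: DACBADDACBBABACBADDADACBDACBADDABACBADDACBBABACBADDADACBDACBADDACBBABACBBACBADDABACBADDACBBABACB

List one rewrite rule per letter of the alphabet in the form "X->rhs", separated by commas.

  step 4 ⇒ step 5: BACBADDACBBABACBDACBADDACBBABACBADDADACBDACBADDA ⇒ DA·CB·AD·DA·CB·BA·BA·CB·AD·DA·DA·CB·DA·CB·AD·DA·BA·CB·AD·DA·CB·BA·BA·CB·AD·DA·DA·CB·DA·CB·AD·DA·CB·BA·BA·CB·BA·CB·AD·DA·BA·CB·AD·DA·CB·BA·BA·CB
    A ↦ CB
    B ↦ DA
    C ↦ AD
    D ↦ BA

A->CB, B->DA, C->AD, D->BA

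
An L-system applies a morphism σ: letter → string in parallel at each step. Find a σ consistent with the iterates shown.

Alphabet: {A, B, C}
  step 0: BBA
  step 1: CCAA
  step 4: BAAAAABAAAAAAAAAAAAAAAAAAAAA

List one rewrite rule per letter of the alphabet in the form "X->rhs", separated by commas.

A->AA, B->C, C->BA

  step 0 ⇒ step 1: BBA ⇒ C·C·AA
    A ↦ AA
    B ↦ C
    C ↦ BA  (constrained at step 1)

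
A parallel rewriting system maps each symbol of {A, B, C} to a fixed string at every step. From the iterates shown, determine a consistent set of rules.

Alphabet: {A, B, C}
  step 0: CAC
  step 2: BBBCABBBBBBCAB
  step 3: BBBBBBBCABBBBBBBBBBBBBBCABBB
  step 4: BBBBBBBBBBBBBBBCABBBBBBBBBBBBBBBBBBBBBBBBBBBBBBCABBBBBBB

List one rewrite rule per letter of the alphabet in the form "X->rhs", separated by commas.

  step 3 ⇒ step 4: BBBBBBBCABBBBBBBBBBBBBBCABBB ⇒ BB·BB·BB·BB·BB·BB·BB·BCA·B·BB·BB·BB·BB·BB·BB·BB·BB·BB·BB·BB·BB·BB·BB·BCA·B·BB·BB·BB
    A ↦ B
    B ↦ BB
    C ↦ BCA

A->B, B->BB, C->BCA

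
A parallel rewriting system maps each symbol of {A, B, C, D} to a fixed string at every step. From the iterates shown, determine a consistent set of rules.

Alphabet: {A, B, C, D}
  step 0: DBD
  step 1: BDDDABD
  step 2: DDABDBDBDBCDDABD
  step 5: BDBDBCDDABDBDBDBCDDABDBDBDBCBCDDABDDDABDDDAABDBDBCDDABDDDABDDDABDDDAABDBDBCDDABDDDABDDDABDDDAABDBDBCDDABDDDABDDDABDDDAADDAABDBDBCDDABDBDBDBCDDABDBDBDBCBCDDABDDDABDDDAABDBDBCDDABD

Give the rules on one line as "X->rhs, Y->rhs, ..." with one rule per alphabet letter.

A->BC, B->DDA, C->A, D->BD

  step 1 ⇒ step 2: BDDDABD ⇒ DDA·BD·BD·BD·BC·DDA·BD
    A ↦ BC
    B ↦ DDA
    D ↦ BD
    C ↦ A  (constrained at step 2)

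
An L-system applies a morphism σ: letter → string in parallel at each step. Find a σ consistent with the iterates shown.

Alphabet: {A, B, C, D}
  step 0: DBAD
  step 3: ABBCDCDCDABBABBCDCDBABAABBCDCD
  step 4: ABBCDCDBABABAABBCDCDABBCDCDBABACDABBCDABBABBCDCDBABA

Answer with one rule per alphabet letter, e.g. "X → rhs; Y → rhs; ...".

A->ABB, B->CD, C->B, D->A

  step 3 ⇒ step 4: ABBCDCDCDABBABBCDCDBABAABBCDCD ⇒ ABB·CD·CD·B·A·B·A·B·A·ABB·CD·CD·ABB·CD·CD·B·A·B·A·CD·ABB·CD·ABB·ABB·CD·CD·B·A·B·A
    A ↦ ABB
    B ↦ CD
    C ↦ B
    D ↦ A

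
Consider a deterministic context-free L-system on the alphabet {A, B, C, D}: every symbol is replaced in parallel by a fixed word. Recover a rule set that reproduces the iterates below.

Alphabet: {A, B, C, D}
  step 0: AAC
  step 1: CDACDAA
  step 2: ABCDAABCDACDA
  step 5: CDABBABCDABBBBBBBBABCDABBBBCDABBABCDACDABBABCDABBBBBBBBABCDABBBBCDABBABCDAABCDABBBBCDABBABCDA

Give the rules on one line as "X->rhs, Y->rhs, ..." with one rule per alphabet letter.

A->CDA, B->BB, C->A, D->B

  step 1 ⇒ step 2: CDACDAA ⇒ A·B·CDA·A·B·CDA·CDA
    A ↦ CDA
    C ↦ A
    D ↦ B
    B ↦ BB  (constrained at step 2)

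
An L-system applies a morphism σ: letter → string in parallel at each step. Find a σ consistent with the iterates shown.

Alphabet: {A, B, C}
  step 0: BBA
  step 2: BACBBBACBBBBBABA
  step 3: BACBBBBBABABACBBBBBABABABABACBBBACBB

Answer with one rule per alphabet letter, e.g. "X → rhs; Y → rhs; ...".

A->CBB, B->BA, C->BB

  step 2 ⇒ step 3: BACBBBACBBBBBABA ⇒ BA·CBB·BB·BA·BA·BA·CBB·BB·BA·BA·BA·BA·BA·CBB·BA·CBB
    A ↦ CBB
    B ↦ BA
    C ↦ BB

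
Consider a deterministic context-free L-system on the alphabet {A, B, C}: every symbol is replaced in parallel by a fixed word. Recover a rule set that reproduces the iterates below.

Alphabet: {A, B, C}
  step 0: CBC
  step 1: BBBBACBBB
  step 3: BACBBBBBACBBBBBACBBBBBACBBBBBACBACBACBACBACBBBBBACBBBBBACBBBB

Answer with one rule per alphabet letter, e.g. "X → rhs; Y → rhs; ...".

A->B, B->BAC, C->BBB

  step 0 ⇒ step 1: CBC ⇒ BBB·BAC·BBB
    B ↦ BAC
    C ↦ BBB
    A ↦ B  (constrained at step 1)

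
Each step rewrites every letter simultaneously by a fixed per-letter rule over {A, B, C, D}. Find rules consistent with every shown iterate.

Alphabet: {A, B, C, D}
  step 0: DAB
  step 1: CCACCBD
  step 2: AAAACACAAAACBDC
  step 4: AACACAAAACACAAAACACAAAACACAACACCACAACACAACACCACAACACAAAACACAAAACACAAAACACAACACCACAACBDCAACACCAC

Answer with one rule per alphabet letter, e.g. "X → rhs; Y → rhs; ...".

A->CAC, B->CBD, C->AA, D->C

  step 1 ⇒ step 2: CCACCBD ⇒ AA·AA·CAC·AA·AA·CBD·C
    A ↦ CAC
    B ↦ CBD
    C ↦ AA
    D ↦ C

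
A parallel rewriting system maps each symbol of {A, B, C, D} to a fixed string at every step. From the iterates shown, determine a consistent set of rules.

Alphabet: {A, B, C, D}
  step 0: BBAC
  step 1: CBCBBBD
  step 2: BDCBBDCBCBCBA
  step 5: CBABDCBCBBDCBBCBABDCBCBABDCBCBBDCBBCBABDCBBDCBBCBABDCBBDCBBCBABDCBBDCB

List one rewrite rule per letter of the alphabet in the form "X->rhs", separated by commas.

  step 1 ⇒ step 2: CBCBBBD ⇒ BD·CB·BD·CB·CB·CB·A
    B ↦ CB
    C ↦ BD
    D ↦ A
  step 0 ⇒ step 1: BBAC ⇒ CB·CB·B·BD
    A ↦ B

A->B, B->CB, C->BD, D->A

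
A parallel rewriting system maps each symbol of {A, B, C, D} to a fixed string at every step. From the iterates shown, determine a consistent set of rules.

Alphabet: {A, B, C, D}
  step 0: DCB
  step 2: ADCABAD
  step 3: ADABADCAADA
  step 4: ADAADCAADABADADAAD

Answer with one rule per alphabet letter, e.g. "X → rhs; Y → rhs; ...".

  step 3 ⇒ step 4: ADABADCAADA ⇒ AD·A·AD·CA·AD·A·B·AD·AD·A·AD
    A ↦ AD
    B ↦ CA
    C ↦ B
    D ↦ A

A->AD, B->CA, C->B, D->A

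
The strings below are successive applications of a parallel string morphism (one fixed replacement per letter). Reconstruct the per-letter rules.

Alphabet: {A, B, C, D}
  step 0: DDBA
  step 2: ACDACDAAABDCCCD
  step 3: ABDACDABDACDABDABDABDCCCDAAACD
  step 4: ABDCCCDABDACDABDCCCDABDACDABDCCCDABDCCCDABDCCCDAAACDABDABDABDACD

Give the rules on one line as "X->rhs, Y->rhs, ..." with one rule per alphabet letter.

A->ABD, B->CC, C->A, D->CD

  step 3 ⇒ step 4: ABDACDABDACDABDABDABDCCCDAAACD ⇒ ABD·CC·CD·ABD·A·CD·ABD·CC·CD·ABD·A·CD·ABD·CC·CD·ABD·CC·CD·ABD·CC·CD·A·A·A·CD·ABD·ABD·ABD·A·CD
    A ↦ ABD
    B ↦ CC
    C ↦ A
    D ↦ CD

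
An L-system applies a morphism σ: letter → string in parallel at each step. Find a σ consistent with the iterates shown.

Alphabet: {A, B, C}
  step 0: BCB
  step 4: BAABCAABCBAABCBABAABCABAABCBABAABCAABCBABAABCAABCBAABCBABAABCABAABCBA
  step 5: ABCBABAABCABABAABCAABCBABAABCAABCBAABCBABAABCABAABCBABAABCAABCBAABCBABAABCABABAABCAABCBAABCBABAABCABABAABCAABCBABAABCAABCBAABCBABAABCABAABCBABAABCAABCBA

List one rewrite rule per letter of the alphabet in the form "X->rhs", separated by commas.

  step 4 ⇒ step 5: BAABCAABCBAABCBABAABCABAABCBABAABCAABCBABAABCAABCBAABCBABAABCABAABCBA ⇒ ABC·BA·BA·ABC·A·BA·BA·ABC·A·ABC·BA·BA·ABC·A·ABC·BA·ABC·BA·BA·ABC·A·BA·ABC·BA·BA·ABC·A·ABC·BA·ABC·BA·BA·ABC·A·BA·BA·ABC·A·ABC·BA·ABC·BA·BA·ABC·A·BA·BA·ABC·A·ABC·BA·BA·ABC·A·ABC·BA·ABC·BA·BA·ABC·A·BA·ABC·BA·BA·ABC·A·ABC·BA
    A ↦ BA
    B ↦ ABC
    C ↦ A

A->BA, B->ABC, C->A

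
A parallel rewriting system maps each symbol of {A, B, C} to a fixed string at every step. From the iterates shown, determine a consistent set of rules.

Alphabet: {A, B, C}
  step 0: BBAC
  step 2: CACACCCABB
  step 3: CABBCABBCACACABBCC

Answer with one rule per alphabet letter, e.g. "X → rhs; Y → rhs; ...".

A->BB, B->C, C->CA

  step 2 ⇒ step 3: CACACCCABB ⇒ CA·BB·CA·BB·CA·CA·CA·BB·C·C
    A ↦ BB
    B ↦ C
    C ↦ CA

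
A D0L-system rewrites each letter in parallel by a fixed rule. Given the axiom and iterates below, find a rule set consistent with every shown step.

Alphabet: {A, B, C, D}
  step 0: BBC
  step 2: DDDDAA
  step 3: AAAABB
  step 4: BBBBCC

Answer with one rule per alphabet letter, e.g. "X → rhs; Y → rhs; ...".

A->B, B->C, C->DD, D->A

  step 3 ⇒ step 4: AAAABB ⇒ B·B·B·B·C·C
    A ↦ B
    B ↦ C
    C ↦ DD  (constrained at step 0)
  step 2 ⇒ step 3: DDDDAA ⇒ A·A·A·A·B·B
    D ↦ A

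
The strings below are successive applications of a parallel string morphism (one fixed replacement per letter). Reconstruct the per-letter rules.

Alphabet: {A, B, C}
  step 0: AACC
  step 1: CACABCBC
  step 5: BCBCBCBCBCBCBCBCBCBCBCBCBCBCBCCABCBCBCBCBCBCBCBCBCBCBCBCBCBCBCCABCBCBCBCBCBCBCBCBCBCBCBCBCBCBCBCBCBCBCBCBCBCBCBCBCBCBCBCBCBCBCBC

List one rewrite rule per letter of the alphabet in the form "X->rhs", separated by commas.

  step 0 ⇒ step 1: AACC ⇒ CA·CA·BC·BC
    A ↦ CA
    C ↦ BC
    B ↦ BC  (constrained at step 1)

A->CA, B->BC, C->BC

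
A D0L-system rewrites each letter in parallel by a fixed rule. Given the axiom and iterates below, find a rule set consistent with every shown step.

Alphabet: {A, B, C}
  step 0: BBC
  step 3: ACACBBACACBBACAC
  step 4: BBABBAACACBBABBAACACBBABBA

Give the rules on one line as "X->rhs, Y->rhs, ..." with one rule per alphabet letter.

A->BB, B->AC, C->A

  step 3 ⇒ step 4: ACACBBACACBBACAC ⇒ BB·A·BB·A·AC·AC·BB·A·BB·A·AC·AC·BB·A·BB·A
    A ↦ BB
    B ↦ AC
    C ↦ A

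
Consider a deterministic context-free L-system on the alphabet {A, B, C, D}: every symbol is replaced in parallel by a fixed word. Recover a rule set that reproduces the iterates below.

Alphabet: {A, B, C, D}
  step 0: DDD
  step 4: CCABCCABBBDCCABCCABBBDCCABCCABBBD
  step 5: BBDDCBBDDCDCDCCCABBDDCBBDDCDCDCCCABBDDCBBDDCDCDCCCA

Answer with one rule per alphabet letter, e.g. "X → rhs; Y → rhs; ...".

A->D, B->DC, C->B, D->CCA

  step 4 ⇒ step 5: CCABCCABBBDCCABCCABBBDCCABCCABBBD ⇒ B·B·D·DC·B·B·D·DC·DC·DC·CCA·B·B·D·DC·B·B·D·DC·DC·DC·CCA·B·B·D·DC·B·B·D·DC·DC·DC·CCA
    A ↦ D
    B ↦ DC
    C ↦ B
    D ↦ CCA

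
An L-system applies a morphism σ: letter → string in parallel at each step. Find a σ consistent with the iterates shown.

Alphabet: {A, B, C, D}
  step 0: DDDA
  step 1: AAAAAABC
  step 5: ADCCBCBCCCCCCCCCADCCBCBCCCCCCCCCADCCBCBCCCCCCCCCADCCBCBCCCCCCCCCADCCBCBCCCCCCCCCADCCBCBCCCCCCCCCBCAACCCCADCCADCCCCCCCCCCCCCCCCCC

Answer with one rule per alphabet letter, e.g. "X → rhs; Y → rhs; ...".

  step 0 ⇒ step 1: DDDA ⇒ AA·AA·AA·BC
    A ↦ BC
    D ↦ AA
    B ↦ AD  (constrained at step 1)
    C ↦ CC  (constrained at step 1)

A->BC, B->AD, C->CC, D->AA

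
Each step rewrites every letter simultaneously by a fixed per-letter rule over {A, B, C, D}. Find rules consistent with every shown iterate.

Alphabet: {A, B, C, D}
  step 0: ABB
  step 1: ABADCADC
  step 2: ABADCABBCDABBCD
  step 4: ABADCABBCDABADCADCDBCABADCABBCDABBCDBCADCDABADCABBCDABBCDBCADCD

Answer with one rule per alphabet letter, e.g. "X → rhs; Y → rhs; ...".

  step 1 ⇒ step 2: ABADCADC ⇒ AB·ADC·AB·BC·D·AB·BC·D
    A ↦ AB
    B ↦ ADC
    C ↦ D
    D ↦ BC

A->AB, B->ADC, C->D, D->BC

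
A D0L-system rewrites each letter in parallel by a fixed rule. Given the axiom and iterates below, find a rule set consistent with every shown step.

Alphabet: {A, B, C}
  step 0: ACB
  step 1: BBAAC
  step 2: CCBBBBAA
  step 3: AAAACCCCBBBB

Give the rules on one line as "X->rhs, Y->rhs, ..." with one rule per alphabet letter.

  step 2 ⇒ step 3: CCBBBBAA ⇒ AA·AA·C·C·C·C·BB·BB
    A ↦ BB
    B ↦ C
    C ↦ AA

A->BB, B->C, C->AA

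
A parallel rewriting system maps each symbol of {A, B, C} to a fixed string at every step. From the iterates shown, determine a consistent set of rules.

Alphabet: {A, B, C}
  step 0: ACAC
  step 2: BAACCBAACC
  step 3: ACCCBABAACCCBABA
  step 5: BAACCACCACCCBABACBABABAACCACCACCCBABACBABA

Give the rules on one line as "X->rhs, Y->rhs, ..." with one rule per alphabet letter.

A->C, B->AC, C->BA

  step 2 ⇒ step 3: BAACCBAACC ⇒ AC·C·C·BA·BA·AC·C·C·BA·BA
    A ↦ C
    B ↦ AC
    C ↦ BA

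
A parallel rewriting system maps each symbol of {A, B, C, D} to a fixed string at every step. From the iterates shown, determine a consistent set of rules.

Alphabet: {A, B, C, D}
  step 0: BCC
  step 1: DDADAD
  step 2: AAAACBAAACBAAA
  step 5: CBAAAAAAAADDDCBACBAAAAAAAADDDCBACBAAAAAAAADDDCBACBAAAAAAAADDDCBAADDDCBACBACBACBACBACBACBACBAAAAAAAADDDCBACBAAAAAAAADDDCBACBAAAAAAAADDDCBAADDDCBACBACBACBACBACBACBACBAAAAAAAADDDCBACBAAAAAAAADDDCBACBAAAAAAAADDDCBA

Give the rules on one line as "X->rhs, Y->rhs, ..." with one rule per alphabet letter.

  step 1 ⇒ step 2: DDADAD ⇒ AA·AA·CBA·AA·CBA·AA
    A ↦ CBA
    D ↦ AA
  step 0 ⇒ step 1: BCC ⇒ DD·AD·AD
    B ↦ DD
  step 0 ⇒ step 1: BCC ⇒ DD·AD·AD
    C ↦ AD

A->CBA, B->DD, C->AD, D->AA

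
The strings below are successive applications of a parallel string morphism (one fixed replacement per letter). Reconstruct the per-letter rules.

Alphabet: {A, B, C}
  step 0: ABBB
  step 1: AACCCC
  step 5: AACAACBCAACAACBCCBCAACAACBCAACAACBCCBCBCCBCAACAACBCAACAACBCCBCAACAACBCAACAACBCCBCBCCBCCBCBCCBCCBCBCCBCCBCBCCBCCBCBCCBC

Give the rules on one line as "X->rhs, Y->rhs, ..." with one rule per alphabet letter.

A->AAC, B->C, C->BC

  step 0 ⇒ step 1: ABBB ⇒ AAC·C·C·C
    A ↦ AAC
    B ↦ C
    C ↦ BC  (constrained at step 1)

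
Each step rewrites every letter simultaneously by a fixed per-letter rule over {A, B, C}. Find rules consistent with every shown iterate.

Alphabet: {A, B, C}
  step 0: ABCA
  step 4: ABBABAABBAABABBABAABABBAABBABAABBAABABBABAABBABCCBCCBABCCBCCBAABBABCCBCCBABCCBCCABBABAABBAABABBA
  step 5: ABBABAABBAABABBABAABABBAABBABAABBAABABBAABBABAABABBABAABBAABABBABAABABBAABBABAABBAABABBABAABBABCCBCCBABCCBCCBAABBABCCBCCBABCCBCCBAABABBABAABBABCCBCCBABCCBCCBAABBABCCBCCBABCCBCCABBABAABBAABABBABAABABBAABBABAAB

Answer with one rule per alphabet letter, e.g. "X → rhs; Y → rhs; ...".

  step 4 ⇒ step 5: ABBABAABBAABABBABAABABBAABBABAABBAABABBABAABBABCCBCCBABCCBCCBAABBABCCBCCBABCCBCCABBABAABBAABABBA ⇒ AB·BA·BA·AB·BA·AB·AB·BA·BA·AB·AB·BA·AB·BA·BA·AB·BA·AB·AB·BA·AB·BA·BA·AB·AB·BA·BA·AB·BA·AB·AB·BA·BA·AB·AB·BA·AB·BA·BA·AB·BA·AB·AB·BA·BA·AB·BA·BCC·BCC·BA·BCC·BCC·BA·AB·BA·BCC·BCC·BA·BCC·BCC·BA·AB·AB·BA·BA·AB·BA·BCC·BCC·BA·BCC·BCC·BA·AB·BA·BCC·BCC·BA·BCC·BCC·AB·BA·BA·AB·BA·AB·AB·BA·BA·AB·AB·BA·AB·BA·BA·AB
    A ↦ AB
    B ↦ BA
    C ↦ BCC

A->AB, B->BA, C->BCC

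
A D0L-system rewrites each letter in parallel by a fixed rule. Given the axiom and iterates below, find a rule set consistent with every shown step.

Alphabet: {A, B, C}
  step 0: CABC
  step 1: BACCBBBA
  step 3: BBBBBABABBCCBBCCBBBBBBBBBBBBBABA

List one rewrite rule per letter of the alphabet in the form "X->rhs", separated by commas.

A->CC, B->BB, C->BA

  step 0 ⇒ step 1: CABC ⇒ BA·CC·BB·BA
    A ↦ CC
    B ↦ BB
    C ↦ BA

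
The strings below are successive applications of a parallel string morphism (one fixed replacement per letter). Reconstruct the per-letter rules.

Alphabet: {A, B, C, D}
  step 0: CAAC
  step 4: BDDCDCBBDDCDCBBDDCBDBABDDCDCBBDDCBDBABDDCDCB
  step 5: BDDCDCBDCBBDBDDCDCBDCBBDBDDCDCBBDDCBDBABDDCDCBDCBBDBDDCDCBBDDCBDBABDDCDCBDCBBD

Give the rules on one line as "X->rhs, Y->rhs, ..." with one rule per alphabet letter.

  step 4 ⇒ step 5: BDDCDCBBDDCDCBBDDCBDBABDDCDCBBDDCBDBABDDCDCB ⇒ BD·DC·DC·B·DC·B·BD·BD·DC·DC·B·DC·B·BD·BD·DC·DC·B·BD·DC·BD·BA·BD·DC·DC·B·DC·B·BD·BD·DC·DC·B·BD·DC·BD·BA·BD·DC·DC·B·DC·B·BD
    A ↦ BA
    B ↦ BD
    C ↦ B
    D ↦ DC

A->BA, B->BD, C->B, D->DC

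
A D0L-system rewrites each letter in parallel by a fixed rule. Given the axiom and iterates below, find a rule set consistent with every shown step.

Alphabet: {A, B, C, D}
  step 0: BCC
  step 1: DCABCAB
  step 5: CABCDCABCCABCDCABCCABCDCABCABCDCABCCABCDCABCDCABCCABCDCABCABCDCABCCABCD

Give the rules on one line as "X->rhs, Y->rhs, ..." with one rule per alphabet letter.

A->C, B->D, C->CAB, D->C

  step 0 ⇒ step 1: BCC ⇒ D·CAB·CAB
    B ↦ D
    C ↦ CAB
    A ↦ C  (constrained at step 1)
    D ↦ C  (constrained at step 1)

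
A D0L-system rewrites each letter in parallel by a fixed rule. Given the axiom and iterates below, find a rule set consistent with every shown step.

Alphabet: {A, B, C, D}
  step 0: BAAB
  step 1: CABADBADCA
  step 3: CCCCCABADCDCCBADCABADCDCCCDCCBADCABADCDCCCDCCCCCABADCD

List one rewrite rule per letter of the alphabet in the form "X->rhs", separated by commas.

A->BAD, B->CA, C->CC, D->CD

  step 0 ⇒ step 1: BAAB ⇒ CA·BAD·BAD·CA
    A ↦ BAD
    B ↦ CA
    C ↦ CC  (constrained at step 1)
    D ↦ CD  (constrained at step 1)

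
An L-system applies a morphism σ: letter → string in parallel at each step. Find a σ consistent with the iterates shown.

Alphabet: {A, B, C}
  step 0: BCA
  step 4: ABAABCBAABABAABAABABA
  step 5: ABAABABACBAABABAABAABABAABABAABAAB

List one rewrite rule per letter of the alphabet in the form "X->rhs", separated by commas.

A->AB, B->A, C->CB

  step 4 ⇒ step 5: ABAABCBAABABAABAABABA ⇒ AB·A·AB·AB·A·CB·A·AB·AB·A·AB·A·AB·AB·A·AB·AB·A·AB·A·AB
    A ↦ AB
    B ↦ A
    C ↦ CB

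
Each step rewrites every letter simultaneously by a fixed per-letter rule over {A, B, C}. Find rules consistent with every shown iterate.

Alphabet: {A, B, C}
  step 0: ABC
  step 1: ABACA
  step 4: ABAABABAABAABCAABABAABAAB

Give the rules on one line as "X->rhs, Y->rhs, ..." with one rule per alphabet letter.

A->AB, B->A, C->CA

  step 0 ⇒ step 1: ABC ⇒ AB·A·CA
    A ↦ AB
    B ↦ A
    C ↦ CA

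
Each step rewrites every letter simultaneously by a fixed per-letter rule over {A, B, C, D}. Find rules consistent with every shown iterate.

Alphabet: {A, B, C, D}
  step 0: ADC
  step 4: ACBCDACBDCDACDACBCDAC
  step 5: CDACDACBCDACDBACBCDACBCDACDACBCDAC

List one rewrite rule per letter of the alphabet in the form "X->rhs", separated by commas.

A->CD, B->D, C->AC, D->B

  step 4 ⇒ step 5: ACBCDACBDCDACDACBCDAC ⇒ CD·AC·D·AC·B·CD·AC·D·B·AC·B·CD·AC·B·CD·AC·D·AC·B·CD·AC
    A ↦ CD
    B ↦ D
    C ↦ AC
    D ↦ B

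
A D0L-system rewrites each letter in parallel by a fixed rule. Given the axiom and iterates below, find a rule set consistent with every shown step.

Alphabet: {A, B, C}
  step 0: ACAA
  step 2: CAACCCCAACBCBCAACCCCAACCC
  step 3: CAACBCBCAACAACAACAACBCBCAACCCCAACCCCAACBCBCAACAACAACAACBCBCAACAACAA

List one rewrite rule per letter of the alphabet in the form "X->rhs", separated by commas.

  step 2 ⇒ step 3: CAACCCCAACBCBCAACCCCAACCC ⇒ CAA·CB·CB·CAA·CAA·CAA·CAA·CB·CB·CAA·CCC·CAA·CCC·CAA·CB·CB·CAA·CAA·CAA·CAA·CB·CB·CAA·CAA·CAA
    A ↦ CB
    B ↦ CCC
    C ↦ CAA

A->CB, B->CCC, C->CAA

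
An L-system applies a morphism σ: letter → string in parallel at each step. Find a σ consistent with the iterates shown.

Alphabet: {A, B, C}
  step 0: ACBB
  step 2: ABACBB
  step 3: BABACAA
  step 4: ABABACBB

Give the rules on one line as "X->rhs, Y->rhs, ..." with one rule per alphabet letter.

A->B, B->A, C->AC

  step 3 ⇒ step 4: BABACAA ⇒ A·B·A·B·AC·B·B
    A ↦ B
    B ↦ A
    C ↦ AC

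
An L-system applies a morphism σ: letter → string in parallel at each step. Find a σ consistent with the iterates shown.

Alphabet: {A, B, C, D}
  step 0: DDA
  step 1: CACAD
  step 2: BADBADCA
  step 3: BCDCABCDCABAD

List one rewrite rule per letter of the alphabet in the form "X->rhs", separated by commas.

  step 2 ⇒ step 3: BADBADCA ⇒ BC·D·CA·BC·D·CA·BA·D
    A ↦ D
    B ↦ BC
    C ↦ BA
    D ↦ CA

A->D, B->BC, C->BA, D->CA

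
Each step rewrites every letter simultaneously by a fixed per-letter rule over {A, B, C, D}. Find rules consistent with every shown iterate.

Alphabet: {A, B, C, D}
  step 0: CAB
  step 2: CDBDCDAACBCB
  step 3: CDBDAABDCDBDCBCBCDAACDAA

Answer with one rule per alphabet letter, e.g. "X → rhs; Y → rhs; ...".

A->CB, B->AA, C->CD, D->BD

  step 2 ⇒ step 3: CDBDCDAACBCB ⇒ CD·BD·AA·BD·CD·BD·CB·CB·CD·AA·CD·AA
    A ↦ CB
    B ↦ AA
    C ↦ CD
    D ↦ BD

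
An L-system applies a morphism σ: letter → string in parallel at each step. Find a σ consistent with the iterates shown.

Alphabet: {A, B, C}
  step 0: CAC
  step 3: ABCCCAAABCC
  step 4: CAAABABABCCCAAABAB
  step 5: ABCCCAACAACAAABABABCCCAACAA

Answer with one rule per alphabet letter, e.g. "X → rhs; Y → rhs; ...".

A->C, B->AA, C->AB

  step 4 ⇒ step 5: CAAABABABCCCAAABAB ⇒ AB·C·C·C·AA·C·AA·C·AA·AB·AB·AB·C·C·C·AA·C·AA
    A ↦ C
    B ↦ AA
    C ↦ AB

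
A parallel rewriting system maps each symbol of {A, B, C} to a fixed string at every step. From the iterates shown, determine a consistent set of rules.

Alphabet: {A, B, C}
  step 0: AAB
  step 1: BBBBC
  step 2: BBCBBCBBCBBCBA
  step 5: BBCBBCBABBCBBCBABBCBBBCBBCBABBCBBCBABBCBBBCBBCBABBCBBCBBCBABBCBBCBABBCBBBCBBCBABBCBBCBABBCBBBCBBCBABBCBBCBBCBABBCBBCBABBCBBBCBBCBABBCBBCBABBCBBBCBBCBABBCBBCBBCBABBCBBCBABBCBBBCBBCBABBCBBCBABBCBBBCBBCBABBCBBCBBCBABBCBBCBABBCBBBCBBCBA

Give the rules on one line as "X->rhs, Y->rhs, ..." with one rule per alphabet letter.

  step 1 ⇒ step 2: BBBBC ⇒ BBC·BBC·BBC·BBC·BA
    B ↦ BBC
    C ↦ BA
  step 0 ⇒ step 1: AAB ⇒ B·B·BBC
    A ↦ B

A->B, B->BBC, C->BA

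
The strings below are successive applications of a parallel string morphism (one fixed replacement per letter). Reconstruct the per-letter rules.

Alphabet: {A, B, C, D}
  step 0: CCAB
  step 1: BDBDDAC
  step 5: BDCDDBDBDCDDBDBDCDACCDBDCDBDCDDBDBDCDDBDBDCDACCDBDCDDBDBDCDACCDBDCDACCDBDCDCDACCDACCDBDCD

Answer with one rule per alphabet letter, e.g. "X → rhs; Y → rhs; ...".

A->D, B->AC, C->BD, D->CD

  step 0 ⇒ step 1: CCAB ⇒ BD·BD·D·AC
    A ↦ D
    B ↦ AC
    C ↦ BD
    D ↦ CD  (constrained at step 1)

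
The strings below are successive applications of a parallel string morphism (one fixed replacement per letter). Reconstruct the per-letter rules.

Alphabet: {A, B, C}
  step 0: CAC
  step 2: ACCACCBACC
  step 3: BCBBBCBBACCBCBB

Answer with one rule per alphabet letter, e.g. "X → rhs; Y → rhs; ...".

A->BC, B->ACC, C->B

  step 2 ⇒ step 3: ACCACCBACC ⇒ BC·B·B·BC·B·B·ACC·BC·B·B
    A ↦ BC
    B ↦ ACC
    C ↦ B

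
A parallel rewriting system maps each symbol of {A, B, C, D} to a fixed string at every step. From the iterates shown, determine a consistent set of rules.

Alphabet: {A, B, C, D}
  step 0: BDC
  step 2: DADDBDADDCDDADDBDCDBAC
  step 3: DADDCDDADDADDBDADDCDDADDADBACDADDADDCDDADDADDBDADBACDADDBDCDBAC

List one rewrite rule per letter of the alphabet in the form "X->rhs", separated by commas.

A->DCD, B->DB, C->BAC, D->DAD

  step 2 ⇒ step 3: DADDBDADDCDDADDBDCDBAC ⇒ DAD·DCD·DAD·DAD·DB·DAD·DCD·DAD·DAD·BAC·DAD·DAD·DCD·DAD·DAD·DB·DAD·BAC·DAD·DB·DCD·BAC
    A ↦ DCD
    B ↦ DB
    C ↦ BAC
    D ↦ DAD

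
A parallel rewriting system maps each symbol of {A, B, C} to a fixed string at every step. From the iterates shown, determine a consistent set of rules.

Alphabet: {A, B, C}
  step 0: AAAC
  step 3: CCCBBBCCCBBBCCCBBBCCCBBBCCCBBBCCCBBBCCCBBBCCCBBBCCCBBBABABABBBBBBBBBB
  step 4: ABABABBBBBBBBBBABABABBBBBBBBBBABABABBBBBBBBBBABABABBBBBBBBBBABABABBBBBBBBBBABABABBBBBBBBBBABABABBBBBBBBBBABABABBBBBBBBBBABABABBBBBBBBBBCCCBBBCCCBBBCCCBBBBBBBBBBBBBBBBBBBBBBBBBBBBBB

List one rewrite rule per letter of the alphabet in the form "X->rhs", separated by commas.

A->CCC, B->BBB, C->AB

  step 3 ⇒ step 4: CCCBBBCCCBBBCCCBBBCCCBBBCCCBBBCCCBBBCCCBBBCCCBBBCCCBBBABABABBBBBBBBBB ⇒ AB·AB·AB·BBB·BBB·BBB·AB·AB·AB·BBB·BBB·BBB·AB·AB·AB·BBB·BBB·BBB·AB·AB·AB·BBB·BBB·BBB·AB·AB·AB·BBB·BBB·BBB·AB·AB·AB·BBB·BBB·BBB·AB·AB·AB·BBB·BBB·BBB·AB·AB·AB·BBB·BBB·BBB·AB·AB·AB·BBB·BBB·BBB·CCC·BBB·CCC·BBB·CCC·BBB·BBB·BBB·BBB·BBB·BBB·BBB·BBB·BBB·BBB
    A ↦ CCC
    B ↦ BBB
    C ↦ AB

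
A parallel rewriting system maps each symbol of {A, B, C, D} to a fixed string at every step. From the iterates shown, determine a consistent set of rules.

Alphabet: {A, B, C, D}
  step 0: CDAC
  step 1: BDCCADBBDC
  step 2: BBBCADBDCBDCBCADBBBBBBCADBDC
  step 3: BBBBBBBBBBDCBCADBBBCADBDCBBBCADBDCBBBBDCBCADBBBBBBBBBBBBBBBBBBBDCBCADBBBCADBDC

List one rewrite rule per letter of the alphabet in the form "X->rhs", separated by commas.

A->B, B->BBB, C->BDC, D->CAD

  step 2 ⇒ step 3: BBBCADBDCBDCBCADBBBBBBCADBDC ⇒ BBB·BBB·BBB·BDC·B·CAD·BBB·CAD·BDC·BBB·CAD·BDC·BBB·BDC·B·CAD·BBB·BBB·BBB·BBB·BBB·BBB·BDC·B·CAD·BBB·CAD·BDC
    A ↦ B
    B ↦ BBB
    C ↦ BDC
    D ↦ CAD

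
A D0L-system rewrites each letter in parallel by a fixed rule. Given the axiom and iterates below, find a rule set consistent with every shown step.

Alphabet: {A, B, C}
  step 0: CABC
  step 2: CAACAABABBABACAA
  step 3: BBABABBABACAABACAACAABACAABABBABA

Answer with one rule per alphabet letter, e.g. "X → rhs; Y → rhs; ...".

A->BA, B->CAA, C->B

  step 2 ⇒ step 3: CAACAABABBABACAA ⇒ B·BA·BA·B·BA·BA·CAA·BA·CAA·CAA·BA·CAA·BA·B·BA·BA
    A ↦ BA
    B ↦ CAA
    C ↦ B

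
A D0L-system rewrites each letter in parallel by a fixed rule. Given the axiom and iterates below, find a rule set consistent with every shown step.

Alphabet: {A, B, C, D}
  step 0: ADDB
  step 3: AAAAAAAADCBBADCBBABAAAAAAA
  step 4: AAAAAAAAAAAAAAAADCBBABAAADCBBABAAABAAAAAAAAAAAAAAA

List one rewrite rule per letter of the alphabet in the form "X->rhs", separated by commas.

A->AA, B->BA, C->B, D->DC

  step 3 ⇒ step 4: AAAAAAAADCBBADCBBABAAAAAAA ⇒ AA·AA·AA·AA·AA·AA·AA·AA·DC·B·BA·BA·AA·DC·B·BA·BA·AA·BA·AA·AA·AA·AA·AA·AA·AA
    A ↦ AA
    B ↦ BA
    C ↦ B
    D ↦ DC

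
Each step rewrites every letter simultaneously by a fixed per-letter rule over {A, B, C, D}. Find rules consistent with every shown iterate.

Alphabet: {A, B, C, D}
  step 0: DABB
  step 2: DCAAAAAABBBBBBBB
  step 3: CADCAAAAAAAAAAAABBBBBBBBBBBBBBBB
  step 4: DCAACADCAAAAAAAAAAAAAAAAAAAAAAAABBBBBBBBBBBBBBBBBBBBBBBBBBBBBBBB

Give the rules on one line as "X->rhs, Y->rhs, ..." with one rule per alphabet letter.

A->AA, B->BB, C->DC, D->CA

  step 3 ⇒ step 4: CADCAAAAAAAAAAAABBBBBBBBBBBBBBBB ⇒ DC·AA·CA·DC·AA·AA·AA·AA·AA·AA·AA·AA·AA·AA·AA·AA·BB·BB·BB·BB·BB·BB·BB·BB·BB·BB·BB·BB·BB·BB·BB·BB
    A ↦ AA
    B ↦ BB
    C ↦ DC
    D ↦ CA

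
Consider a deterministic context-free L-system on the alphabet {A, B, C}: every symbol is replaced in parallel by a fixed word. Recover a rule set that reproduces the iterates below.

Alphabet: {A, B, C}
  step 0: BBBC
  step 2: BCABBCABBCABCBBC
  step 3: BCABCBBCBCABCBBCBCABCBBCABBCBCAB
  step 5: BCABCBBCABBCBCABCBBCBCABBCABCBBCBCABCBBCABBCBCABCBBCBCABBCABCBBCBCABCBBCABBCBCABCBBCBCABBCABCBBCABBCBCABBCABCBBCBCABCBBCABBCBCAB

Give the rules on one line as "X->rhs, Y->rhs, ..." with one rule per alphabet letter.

A->CB, B->BC, C->AB

  step 2 ⇒ step 3: BCABBCABBCABCBBC ⇒ BC·AB·CB·BC·BC·AB·CB·BC·BC·AB·CB·BC·AB·BC·BC·AB
    A ↦ CB
    B ↦ BC
    C ↦ AB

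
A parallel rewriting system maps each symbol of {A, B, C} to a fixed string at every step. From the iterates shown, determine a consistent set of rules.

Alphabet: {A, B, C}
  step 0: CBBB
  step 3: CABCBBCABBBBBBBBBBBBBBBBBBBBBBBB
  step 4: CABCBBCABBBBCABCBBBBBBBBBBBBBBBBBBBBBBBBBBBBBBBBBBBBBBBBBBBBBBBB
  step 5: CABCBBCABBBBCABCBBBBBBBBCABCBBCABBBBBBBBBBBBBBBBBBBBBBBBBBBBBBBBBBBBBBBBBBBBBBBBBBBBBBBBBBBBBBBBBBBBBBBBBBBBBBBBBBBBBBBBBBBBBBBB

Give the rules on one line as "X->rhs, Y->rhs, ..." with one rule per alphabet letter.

  step 4 ⇒ step 5: CABCBBCABBBBCABCBBBBBBBBBBBBBBBBBBBBBBBBBBBBBBBBBBBBBBBBBBBBBBBB ⇒ CA·BC·BB·CA·BB·BB·CA·BC·BB·BB·BB·BB·CA·BC·BB·CA·BB·BB·BB·BB·BB·BB·BB·BB·BB·BB·BB·BB·BB·BB·BB·BB·BB·BB·BB·BB·BB·BB·BB·BB·BB·BB·BB·BB·BB·BB·BB·BB·BB·BB·BB·BB·BB·BB·BB·BB·BB·BB·BB·BB·BB·BB·BB·BB
    A ↦ BC
    B ↦ BB
    C ↦ CA

A->BC, B->BB, C->CA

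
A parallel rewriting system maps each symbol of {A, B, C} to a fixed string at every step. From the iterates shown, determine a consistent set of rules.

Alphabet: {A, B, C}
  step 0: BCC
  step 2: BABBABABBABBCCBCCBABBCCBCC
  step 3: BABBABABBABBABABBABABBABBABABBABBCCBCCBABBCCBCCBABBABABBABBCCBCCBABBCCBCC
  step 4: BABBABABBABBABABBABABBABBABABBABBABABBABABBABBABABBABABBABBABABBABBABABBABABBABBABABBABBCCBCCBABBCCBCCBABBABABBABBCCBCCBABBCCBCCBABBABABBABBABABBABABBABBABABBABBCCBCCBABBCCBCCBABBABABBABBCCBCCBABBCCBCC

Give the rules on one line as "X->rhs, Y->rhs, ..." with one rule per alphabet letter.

A->BA, B->BAB, C->BCC

  step 3 ⇒ step 4: BABBABABBABBABABBABABBABBABABBABBCCBCCBABBCCBCCBABBABABBABBCCBCCBABBCCBCC ⇒ BAB·BA·BAB·BAB·BA·BAB·BA·BAB·BAB·BA·BAB·BAB·BA·BAB·BA·BAB·BAB·BA·BAB·BA·BAB·BAB·BA·BAB·BAB·BA·BAB·BA·BAB·BAB·BA·BAB·BAB·BCC·BCC·BAB·BCC·BCC·BAB·BA·BAB·BAB·BCC·BCC·BAB·BCC·BCC·BAB·BA·BAB·BAB·BA·BAB·BA·BAB·BAB·BA·BAB·BAB·BCC·BCC·BAB·BCC·BCC·BAB·BA·BAB·BAB·BCC·BCC·BAB·BCC·BCC
    A ↦ BA
    B ↦ BAB
    C ↦ BCC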